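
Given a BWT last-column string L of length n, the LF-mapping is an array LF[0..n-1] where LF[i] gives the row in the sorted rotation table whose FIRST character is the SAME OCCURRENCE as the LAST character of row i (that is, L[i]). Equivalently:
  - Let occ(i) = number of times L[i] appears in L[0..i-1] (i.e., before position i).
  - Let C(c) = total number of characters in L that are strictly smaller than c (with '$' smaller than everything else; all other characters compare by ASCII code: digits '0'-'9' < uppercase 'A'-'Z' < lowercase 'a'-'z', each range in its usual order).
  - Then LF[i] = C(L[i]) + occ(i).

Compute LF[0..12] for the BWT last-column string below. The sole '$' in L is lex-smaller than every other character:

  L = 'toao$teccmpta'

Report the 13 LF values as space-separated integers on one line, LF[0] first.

Answer: 10 7 1 8 0 11 5 3 4 6 9 12 2

Derivation:
Char counts: '$':1, 'a':2, 'c':2, 'e':1, 'm':1, 'o':2, 'p':1, 't':3
C (first-col start): C('$')=0, C('a')=1, C('c')=3, C('e')=5, C('m')=6, C('o')=7, C('p')=9, C('t')=10
L[0]='t': occ=0, LF[0]=C('t')+0=10+0=10
L[1]='o': occ=0, LF[1]=C('o')+0=7+0=7
L[2]='a': occ=0, LF[2]=C('a')+0=1+0=1
L[3]='o': occ=1, LF[3]=C('o')+1=7+1=8
L[4]='$': occ=0, LF[4]=C('$')+0=0+0=0
L[5]='t': occ=1, LF[5]=C('t')+1=10+1=11
L[6]='e': occ=0, LF[6]=C('e')+0=5+0=5
L[7]='c': occ=0, LF[7]=C('c')+0=3+0=3
L[8]='c': occ=1, LF[8]=C('c')+1=3+1=4
L[9]='m': occ=0, LF[9]=C('m')+0=6+0=6
L[10]='p': occ=0, LF[10]=C('p')+0=9+0=9
L[11]='t': occ=2, LF[11]=C('t')+2=10+2=12
L[12]='a': occ=1, LF[12]=C('a')+1=1+1=2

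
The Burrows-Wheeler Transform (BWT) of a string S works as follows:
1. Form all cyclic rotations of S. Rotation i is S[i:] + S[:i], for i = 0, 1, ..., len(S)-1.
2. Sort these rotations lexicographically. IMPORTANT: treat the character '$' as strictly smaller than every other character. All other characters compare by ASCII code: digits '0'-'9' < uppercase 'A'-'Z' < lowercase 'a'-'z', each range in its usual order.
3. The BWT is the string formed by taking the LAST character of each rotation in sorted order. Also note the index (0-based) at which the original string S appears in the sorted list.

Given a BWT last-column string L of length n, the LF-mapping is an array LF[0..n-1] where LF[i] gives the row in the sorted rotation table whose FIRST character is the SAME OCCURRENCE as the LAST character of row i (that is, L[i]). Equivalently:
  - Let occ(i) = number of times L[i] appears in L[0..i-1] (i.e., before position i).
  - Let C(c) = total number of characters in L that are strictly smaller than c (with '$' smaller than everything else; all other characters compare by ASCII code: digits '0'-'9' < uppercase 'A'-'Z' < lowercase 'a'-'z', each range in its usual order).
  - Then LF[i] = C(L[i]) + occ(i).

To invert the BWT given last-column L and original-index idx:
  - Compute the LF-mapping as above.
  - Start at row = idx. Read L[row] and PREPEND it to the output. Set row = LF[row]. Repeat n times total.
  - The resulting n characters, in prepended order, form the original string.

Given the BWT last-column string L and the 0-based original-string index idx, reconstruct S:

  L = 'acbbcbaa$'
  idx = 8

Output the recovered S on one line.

Answer: cbabbaca$

Derivation:
LF mapping: 1 7 4 5 8 6 2 3 0
Walk LF starting at row 8, prepending L[row]:
  step 1: row=8, L[8]='$', prepend. Next row=LF[8]=0
  step 2: row=0, L[0]='a', prepend. Next row=LF[0]=1
  step 3: row=1, L[1]='c', prepend. Next row=LF[1]=7
  step 4: row=7, L[7]='a', prepend. Next row=LF[7]=3
  step 5: row=3, L[3]='b', prepend. Next row=LF[3]=5
  step 6: row=5, L[5]='b', prepend. Next row=LF[5]=6
  step 7: row=6, L[6]='a', prepend. Next row=LF[6]=2
  step 8: row=2, L[2]='b', prepend. Next row=LF[2]=4
  step 9: row=4, L[4]='c', prepend. Next row=LF[4]=8
Reversed output: cbabbaca$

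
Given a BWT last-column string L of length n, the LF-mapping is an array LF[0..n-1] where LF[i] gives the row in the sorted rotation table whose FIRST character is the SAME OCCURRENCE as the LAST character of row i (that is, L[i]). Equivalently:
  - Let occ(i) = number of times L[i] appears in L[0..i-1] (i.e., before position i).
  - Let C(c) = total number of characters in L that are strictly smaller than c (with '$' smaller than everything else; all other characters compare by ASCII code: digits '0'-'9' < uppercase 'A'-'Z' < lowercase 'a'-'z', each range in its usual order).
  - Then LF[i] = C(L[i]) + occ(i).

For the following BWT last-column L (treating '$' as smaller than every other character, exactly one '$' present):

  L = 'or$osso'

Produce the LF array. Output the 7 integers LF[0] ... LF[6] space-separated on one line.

Char counts: '$':1, 'o':3, 'r':1, 's':2
C (first-col start): C('$')=0, C('o')=1, C('r')=4, C('s')=5
L[0]='o': occ=0, LF[0]=C('o')+0=1+0=1
L[1]='r': occ=0, LF[1]=C('r')+0=4+0=4
L[2]='$': occ=0, LF[2]=C('$')+0=0+0=0
L[3]='o': occ=1, LF[3]=C('o')+1=1+1=2
L[4]='s': occ=0, LF[4]=C('s')+0=5+0=5
L[5]='s': occ=1, LF[5]=C('s')+1=5+1=6
L[6]='o': occ=2, LF[6]=C('o')+2=1+2=3

Answer: 1 4 0 2 5 6 3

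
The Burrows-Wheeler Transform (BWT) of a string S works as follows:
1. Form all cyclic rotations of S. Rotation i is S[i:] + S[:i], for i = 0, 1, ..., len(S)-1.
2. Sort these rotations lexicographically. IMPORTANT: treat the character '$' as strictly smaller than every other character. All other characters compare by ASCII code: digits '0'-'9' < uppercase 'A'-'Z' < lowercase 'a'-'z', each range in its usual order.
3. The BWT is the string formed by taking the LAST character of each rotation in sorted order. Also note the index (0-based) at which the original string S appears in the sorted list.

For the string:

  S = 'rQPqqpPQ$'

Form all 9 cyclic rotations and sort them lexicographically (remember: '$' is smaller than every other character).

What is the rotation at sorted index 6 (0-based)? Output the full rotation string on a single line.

All 9 rotations (rotation i = S[i:]+S[:i]):
  rot[0] = rQPqqpPQ$
  rot[1] = QPqqpPQ$r
  rot[2] = PqqpPQ$rQ
  rot[3] = qqpPQ$rQP
  rot[4] = qpPQ$rQPq
  rot[5] = pPQ$rQPqq
  rot[6] = PQ$rQPqqp
  rot[7] = Q$rQPqqpP
  rot[8] = $rQPqqpPQ
Sorted (with $ < everything):
  sorted[0] = $rQPqqpPQ
  sorted[1] = PQ$rQPqqp
  sorted[2] = PqqpPQ$rQ
  sorted[3] = Q$rQPqqpP
  sorted[4] = QPqqpPQ$r
  sorted[5] = pPQ$rQPqq
  sorted[6] = qpPQ$rQPq
  sorted[7] = qqpPQ$rQP
  sorted[8] = rQPqqpPQ$
sorted[6] = qpPQ$rQPq

Answer: qpPQ$rQPq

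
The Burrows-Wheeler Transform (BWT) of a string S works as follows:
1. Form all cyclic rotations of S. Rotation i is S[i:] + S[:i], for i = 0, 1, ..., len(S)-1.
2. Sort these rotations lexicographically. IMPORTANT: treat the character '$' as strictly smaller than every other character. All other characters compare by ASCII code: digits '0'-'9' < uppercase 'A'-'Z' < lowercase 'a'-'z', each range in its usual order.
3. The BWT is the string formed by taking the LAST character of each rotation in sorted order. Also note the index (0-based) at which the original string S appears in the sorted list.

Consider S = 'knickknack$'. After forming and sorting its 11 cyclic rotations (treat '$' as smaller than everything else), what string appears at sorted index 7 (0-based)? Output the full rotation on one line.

Answer: knack$knick

Derivation:
All 11 rotations (rotation i = S[i:]+S[:i]):
  rot[0] = knickknack$
  rot[1] = nickknack$k
  rot[2] = ickknack$kn
  rot[3] = ckknack$kni
  rot[4] = kknack$knic
  rot[5] = knack$knick
  rot[6] = nack$knickk
  rot[7] = ack$knickkn
  rot[8] = ck$knickkna
  rot[9] = k$knickknac
  rot[10] = $knickknack
Sorted (with $ < everything):
  sorted[0] = $knickknack
  sorted[1] = ack$knickkn
  sorted[2] = ck$knickkna
  sorted[3] = ckknack$kni
  sorted[4] = ickknack$kn
  sorted[5] = k$knickknac
  sorted[6] = kknack$knic
  sorted[7] = knack$knick
  sorted[8] = knickknack$
  sorted[9] = nack$knickk
  sorted[10] = nickknack$k
sorted[7] = knack$knick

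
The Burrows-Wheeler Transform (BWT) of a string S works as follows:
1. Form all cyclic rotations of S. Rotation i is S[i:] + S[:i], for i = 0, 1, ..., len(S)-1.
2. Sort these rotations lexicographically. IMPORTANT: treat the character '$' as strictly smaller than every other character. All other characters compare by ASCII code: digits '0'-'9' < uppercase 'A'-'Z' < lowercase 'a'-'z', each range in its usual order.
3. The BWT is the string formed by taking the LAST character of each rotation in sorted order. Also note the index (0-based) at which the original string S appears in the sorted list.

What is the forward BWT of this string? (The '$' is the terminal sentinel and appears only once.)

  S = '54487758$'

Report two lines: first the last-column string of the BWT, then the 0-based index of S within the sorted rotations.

Answer: 854$77854
3

Derivation:
All 9 rotations (rotation i = S[i:]+S[:i]):
  rot[0] = 54487758$
  rot[1] = 4487758$5
  rot[2] = 487758$54
  rot[3] = 87758$544
  rot[4] = 7758$5448
  rot[5] = 758$54487
  rot[6] = 58$544877
  rot[7] = 8$5448775
  rot[8] = $54487758
Sorted (with $ < everything):
  sorted[0] = $54487758  (last char: '8')
  sorted[1] = 4487758$5  (last char: '5')
  sorted[2] = 487758$54  (last char: '4')
  sorted[3] = 54487758$  (last char: '$')
  sorted[4] = 58$544877  (last char: '7')
  sorted[5] = 758$54487  (last char: '7')
  sorted[6] = 7758$5448  (last char: '8')
  sorted[7] = 8$5448775  (last char: '5')
  sorted[8] = 87758$544  (last char: '4')
Last column: 854$77854
Original string S is at sorted index 3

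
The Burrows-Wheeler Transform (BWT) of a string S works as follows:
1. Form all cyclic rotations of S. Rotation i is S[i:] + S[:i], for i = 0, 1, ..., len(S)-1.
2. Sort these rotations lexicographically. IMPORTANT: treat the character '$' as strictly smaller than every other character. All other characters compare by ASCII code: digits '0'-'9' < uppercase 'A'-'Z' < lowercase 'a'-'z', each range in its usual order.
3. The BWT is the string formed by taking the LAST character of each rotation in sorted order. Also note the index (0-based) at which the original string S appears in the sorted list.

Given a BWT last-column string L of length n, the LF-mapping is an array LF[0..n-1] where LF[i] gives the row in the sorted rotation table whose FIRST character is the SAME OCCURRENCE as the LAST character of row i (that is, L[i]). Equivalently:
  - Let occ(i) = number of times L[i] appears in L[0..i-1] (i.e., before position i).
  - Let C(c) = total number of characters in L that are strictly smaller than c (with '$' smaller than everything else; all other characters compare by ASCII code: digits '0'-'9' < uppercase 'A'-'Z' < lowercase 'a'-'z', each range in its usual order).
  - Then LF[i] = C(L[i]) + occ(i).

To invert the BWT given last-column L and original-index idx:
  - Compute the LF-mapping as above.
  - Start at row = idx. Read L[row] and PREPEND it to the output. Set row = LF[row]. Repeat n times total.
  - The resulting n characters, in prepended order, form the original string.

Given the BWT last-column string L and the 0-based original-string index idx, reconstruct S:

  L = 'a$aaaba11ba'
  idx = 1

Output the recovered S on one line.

Answer: 1aaa1abbaa$

Derivation:
LF mapping: 3 0 4 5 6 9 7 1 2 10 8
Walk LF starting at row 1, prepending L[row]:
  step 1: row=1, L[1]='$', prepend. Next row=LF[1]=0
  step 2: row=0, L[0]='a', prepend. Next row=LF[0]=3
  step 3: row=3, L[3]='a', prepend. Next row=LF[3]=5
  step 4: row=5, L[5]='b', prepend. Next row=LF[5]=9
  step 5: row=9, L[9]='b', prepend. Next row=LF[9]=10
  step 6: row=10, L[10]='a', prepend. Next row=LF[10]=8
  step 7: row=8, L[8]='1', prepend. Next row=LF[8]=2
  step 8: row=2, L[2]='a', prepend. Next row=LF[2]=4
  step 9: row=4, L[4]='a', prepend. Next row=LF[4]=6
  step 10: row=6, L[6]='a', prepend. Next row=LF[6]=7
  step 11: row=7, L[7]='1', prepend. Next row=LF[7]=1
Reversed output: 1aaa1abbaa$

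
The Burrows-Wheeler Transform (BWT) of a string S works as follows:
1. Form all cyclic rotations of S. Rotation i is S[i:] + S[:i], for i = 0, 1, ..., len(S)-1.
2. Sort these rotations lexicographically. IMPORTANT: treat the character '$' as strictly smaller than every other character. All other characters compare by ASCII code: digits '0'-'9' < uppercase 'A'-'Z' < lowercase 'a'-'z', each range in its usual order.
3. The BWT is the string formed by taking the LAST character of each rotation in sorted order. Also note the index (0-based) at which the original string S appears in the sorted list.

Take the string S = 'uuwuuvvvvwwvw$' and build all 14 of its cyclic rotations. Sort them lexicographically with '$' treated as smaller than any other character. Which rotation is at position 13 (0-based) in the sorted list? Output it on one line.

Answer: wwvw$uuwuuvvvv

Derivation:
All 14 rotations (rotation i = S[i:]+S[:i]):
  rot[0] = uuwuuvvvvwwvw$
  rot[1] = uwuuvvvvwwvw$u
  rot[2] = wuuvvvvwwvw$uu
  rot[3] = uuvvvvwwvw$uuw
  rot[4] = uvvvvwwvw$uuwu
  rot[5] = vvvvwwvw$uuwuu
  rot[6] = vvvwwvw$uuwuuv
  rot[7] = vvwwvw$uuwuuvv
  rot[8] = vwwvw$uuwuuvvv
  rot[9] = wwvw$uuwuuvvvv
  rot[10] = wvw$uuwuuvvvvw
  rot[11] = vw$uuwuuvvvvww
  rot[12] = w$uuwuuvvvvwwv
  rot[13] = $uuwuuvvvvwwvw
Sorted (with $ < everything):
  sorted[0] = $uuwuuvvvvwwvw
  sorted[1] = uuvvvvwwvw$uuw
  sorted[2] = uuwuuvvvvwwvw$
  sorted[3] = uvvvvwwvw$uuwu
  sorted[4] = uwuuvvvvwwvw$u
  sorted[5] = vvvvwwvw$uuwuu
  sorted[6] = vvvwwvw$uuwuuv
  sorted[7] = vvwwvw$uuwuuvv
  sorted[8] = vw$uuwuuvvvvww
  sorted[9] = vwwvw$uuwuuvvv
  sorted[10] = w$uuwuuvvvvwwv
  sorted[11] = wuuvvvvwwvw$uu
  sorted[12] = wvw$uuwuuvvvvw
  sorted[13] = wwvw$uuwuuvvvv
sorted[13] = wwvw$uuwuuvvvv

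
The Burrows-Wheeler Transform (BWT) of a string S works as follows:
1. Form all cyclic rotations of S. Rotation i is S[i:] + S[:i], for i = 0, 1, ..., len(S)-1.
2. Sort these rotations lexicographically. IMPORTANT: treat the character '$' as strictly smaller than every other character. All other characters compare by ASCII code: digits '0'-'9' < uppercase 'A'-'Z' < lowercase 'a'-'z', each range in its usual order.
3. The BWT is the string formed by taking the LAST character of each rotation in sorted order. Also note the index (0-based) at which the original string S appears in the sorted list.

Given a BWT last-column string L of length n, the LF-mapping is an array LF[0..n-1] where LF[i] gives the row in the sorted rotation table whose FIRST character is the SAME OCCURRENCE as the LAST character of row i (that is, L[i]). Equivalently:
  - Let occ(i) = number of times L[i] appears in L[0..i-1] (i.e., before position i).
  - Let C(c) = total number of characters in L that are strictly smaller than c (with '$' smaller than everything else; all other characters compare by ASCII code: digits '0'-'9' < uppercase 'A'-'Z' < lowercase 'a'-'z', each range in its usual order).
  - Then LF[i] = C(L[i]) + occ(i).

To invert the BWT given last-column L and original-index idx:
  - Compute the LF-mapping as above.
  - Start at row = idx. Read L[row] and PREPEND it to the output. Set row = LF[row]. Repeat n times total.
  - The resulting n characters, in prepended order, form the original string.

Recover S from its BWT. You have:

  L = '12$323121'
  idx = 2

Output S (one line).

Answer: 12313221$

Derivation:
LF mapping: 1 4 0 7 5 8 2 6 3
Walk LF starting at row 2, prepending L[row]:
  step 1: row=2, L[2]='$', prepend. Next row=LF[2]=0
  step 2: row=0, L[0]='1', prepend. Next row=LF[0]=1
  step 3: row=1, L[1]='2', prepend. Next row=LF[1]=4
  step 4: row=4, L[4]='2', prepend. Next row=LF[4]=5
  step 5: row=5, L[5]='3', prepend. Next row=LF[5]=8
  step 6: row=8, L[8]='1', prepend. Next row=LF[8]=3
  step 7: row=3, L[3]='3', prepend. Next row=LF[3]=7
  step 8: row=7, L[7]='2', prepend. Next row=LF[7]=6
  step 9: row=6, L[6]='1', prepend. Next row=LF[6]=2
Reversed output: 12313221$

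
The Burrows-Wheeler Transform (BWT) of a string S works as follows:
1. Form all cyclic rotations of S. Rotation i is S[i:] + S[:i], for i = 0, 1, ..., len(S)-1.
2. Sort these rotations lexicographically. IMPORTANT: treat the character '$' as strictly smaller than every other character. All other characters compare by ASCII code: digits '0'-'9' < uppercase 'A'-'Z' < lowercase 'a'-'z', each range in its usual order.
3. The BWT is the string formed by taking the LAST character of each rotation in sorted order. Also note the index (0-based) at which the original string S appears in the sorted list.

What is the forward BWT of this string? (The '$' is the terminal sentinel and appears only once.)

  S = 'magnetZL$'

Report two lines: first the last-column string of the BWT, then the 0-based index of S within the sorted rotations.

Answer: LZtmna$ge
6

Derivation:
All 9 rotations (rotation i = S[i:]+S[:i]):
  rot[0] = magnetZL$
  rot[1] = agnetZL$m
  rot[2] = gnetZL$ma
  rot[3] = netZL$mag
  rot[4] = etZL$magn
  rot[5] = tZL$magne
  rot[6] = ZL$magnet
  rot[7] = L$magnetZ
  rot[8] = $magnetZL
Sorted (with $ < everything):
  sorted[0] = $magnetZL  (last char: 'L')
  sorted[1] = L$magnetZ  (last char: 'Z')
  sorted[2] = ZL$magnet  (last char: 't')
  sorted[3] = agnetZL$m  (last char: 'm')
  sorted[4] = etZL$magn  (last char: 'n')
  sorted[5] = gnetZL$ma  (last char: 'a')
  sorted[6] = magnetZL$  (last char: '$')
  sorted[7] = netZL$mag  (last char: 'g')
  sorted[8] = tZL$magne  (last char: 'e')
Last column: LZtmna$ge
Original string S is at sorted index 6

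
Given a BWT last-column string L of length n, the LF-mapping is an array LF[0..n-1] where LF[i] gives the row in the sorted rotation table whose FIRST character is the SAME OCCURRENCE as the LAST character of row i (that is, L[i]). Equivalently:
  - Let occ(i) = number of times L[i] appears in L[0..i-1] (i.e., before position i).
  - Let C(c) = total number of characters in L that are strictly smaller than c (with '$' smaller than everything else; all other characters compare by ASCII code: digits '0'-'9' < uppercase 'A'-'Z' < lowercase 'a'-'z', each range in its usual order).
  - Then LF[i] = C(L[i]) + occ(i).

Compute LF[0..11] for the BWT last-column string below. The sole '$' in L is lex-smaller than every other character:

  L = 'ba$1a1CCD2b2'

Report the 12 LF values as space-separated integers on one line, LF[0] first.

Answer: 10 8 0 1 9 2 5 6 7 3 11 4

Derivation:
Char counts: '$':1, '1':2, '2':2, 'C':2, 'D':1, 'a':2, 'b':2
C (first-col start): C('$')=0, C('1')=1, C('2')=3, C('C')=5, C('D')=7, C('a')=8, C('b')=10
L[0]='b': occ=0, LF[0]=C('b')+0=10+0=10
L[1]='a': occ=0, LF[1]=C('a')+0=8+0=8
L[2]='$': occ=0, LF[2]=C('$')+0=0+0=0
L[3]='1': occ=0, LF[3]=C('1')+0=1+0=1
L[4]='a': occ=1, LF[4]=C('a')+1=8+1=9
L[5]='1': occ=1, LF[5]=C('1')+1=1+1=2
L[6]='C': occ=0, LF[6]=C('C')+0=5+0=5
L[7]='C': occ=1, LF[7]=C('C')+1=5+1=6
L[8]='D': occ=0, LF[8]=C('D')+0=7+0=7
L[9]='2': occ=0, LF[9]=C('2')+0=3+0=3
L[10]='b': occ=1, LF[10]=C('b')+1=10+1=11
L[11]='2': occ=1, LF[11]=C('2')+1=3+1=4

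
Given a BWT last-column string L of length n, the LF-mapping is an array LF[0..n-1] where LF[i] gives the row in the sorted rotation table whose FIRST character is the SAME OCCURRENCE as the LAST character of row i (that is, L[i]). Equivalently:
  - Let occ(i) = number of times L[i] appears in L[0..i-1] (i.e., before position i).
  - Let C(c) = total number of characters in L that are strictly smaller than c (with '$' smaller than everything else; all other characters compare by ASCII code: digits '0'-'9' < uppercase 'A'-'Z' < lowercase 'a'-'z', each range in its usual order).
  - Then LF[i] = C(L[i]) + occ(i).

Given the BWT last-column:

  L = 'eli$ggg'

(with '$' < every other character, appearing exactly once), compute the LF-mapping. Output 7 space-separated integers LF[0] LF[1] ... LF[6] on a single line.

Char counts: '$':1, 'e':1, 'g':3, 'i':1, 'l':1
C (first-col start): C('$')=0, C('e')=1, C('g')=2, C('i')=5, C('l')=6
L[0]='e': occ=0, LF[0]=C('e')+0=1+0=1
L[1]='l': occ=0, LF[1]=C('l')+0=6+0=6
L[2]='i': occ=0, LF[2]=C('i')+0=5+0=5
L[3]='$': occ=0, LF[3]=C('$')+0=0+0=0
L[4]='g': occ=0, LF[4]=C('g')+0=2+0=2
L[5]='g': occ=1, LF[5]=C('g')+1=2+1=3
L[6]='g': occ=2, LF[6]=C('g')+2=2+2=4

Answer: 1 6 5 0 2 3 4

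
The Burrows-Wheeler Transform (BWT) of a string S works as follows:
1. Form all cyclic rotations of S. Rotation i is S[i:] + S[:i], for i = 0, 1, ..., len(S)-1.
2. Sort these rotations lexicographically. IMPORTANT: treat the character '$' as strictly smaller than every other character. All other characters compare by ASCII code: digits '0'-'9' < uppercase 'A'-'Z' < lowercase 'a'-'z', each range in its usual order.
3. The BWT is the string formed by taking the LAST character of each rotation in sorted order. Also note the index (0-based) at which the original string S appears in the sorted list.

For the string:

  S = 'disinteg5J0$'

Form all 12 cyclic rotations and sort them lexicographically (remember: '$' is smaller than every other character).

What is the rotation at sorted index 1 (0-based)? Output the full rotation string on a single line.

Answer: 0$disinteg5J

Derivation:
All 12 rotations (rotation i = S[i:]+S[:i]):
  rot[0] = disinteg5J0$
  rot[1] = isinteg5J0$d
  rot[2] = sinteg5J0$di
  rot[3] = integ5J0$dis
  rot[4] = nteg5J0$disi
  rot[5] = teg5J0$disin
  rot[6] = eg5J0$disint
  rot[7] = g5J0$disinte
  rot[8] = 5J0$disinteg
  rot[9] = J0$disinteg5
  rot[10] = 0$disinteg5J
  rot[11] = $disinteg5J0
Sorted (with $ < everything):
  sorted[0] = $disinteg5J0
  sorted[1] = 0$disinteg5J
  sorted[2] = 5J0$disinteg
  sorted[3] = J0$disinteg5
  sorted[4] = disinteg5J0$
  sorted[5] = eg5J0$disint
  sorted[6] = g5J0$disinte
  sorted[7] = integ5J0$dis
  sorted[8] = isinteg5J0$d
  sorted[9] = nteg5J0$disi
  sorted[10] = sinteg5J0$di
  sorted[11] = teg5J0$disin
sorted[1] = 0$disinteg5J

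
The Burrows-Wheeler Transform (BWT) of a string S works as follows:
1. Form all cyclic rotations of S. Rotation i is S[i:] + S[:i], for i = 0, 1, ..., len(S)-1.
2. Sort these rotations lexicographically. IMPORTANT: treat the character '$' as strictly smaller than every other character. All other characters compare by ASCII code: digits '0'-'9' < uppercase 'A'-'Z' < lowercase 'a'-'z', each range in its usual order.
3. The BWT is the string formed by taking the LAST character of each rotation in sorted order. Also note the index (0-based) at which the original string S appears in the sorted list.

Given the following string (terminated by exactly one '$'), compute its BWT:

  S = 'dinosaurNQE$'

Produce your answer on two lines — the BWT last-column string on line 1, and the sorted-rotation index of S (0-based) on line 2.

All 12 rotations (rotation i = S[i:]+S[:i]):
  rot[0] = dinosaurNQE$
  rot[1] = inosaurNQE$d
  rot[2] = nosaurNQE$di
  rot[3] = osaurNQE$din
  rot[4] = saurNQE$dino
  rot[5] = aurNQE$dinos
  rot[6] = urNQE$dinosa
  rot[7] = rNQE$dinosau
  rot[8] = NQE$dinosaur
  rot[9] = QE$dinosaurN
  rot[10] = E$dinosaurNQ
  rot[11] = $dinosaurNQE
Sorted (with $ < everything):
  sorted[0] = $dinosaurNQE  (last char: 'E')
  sorted[1] = E$dinosaurNQ  (last char: 'Q')
  sorted[2] = NQE$dinosaur  (last char: 'r')
  sorted[3] = QE$dinosaurN  (last char: 'N')
  sorted[4] = aurNQE$dinos  (last char: 's')
  sorted[5] = dinosaurNQE$  (last char: '$')
  sorted[6] = inosaurNQE$d  (last char: 'd')
  sorted[7] = nosaurNQE$di  (last char: 'i')
  sorted[8] = osaurNQE$din  (last char: 'n')
  sorted[9] = rNQE$dinosau  (last char: 'u')
  sorted[10] = saurNQE$dino  (last char: 'o')
  sorted[11] = urNQE$dinosa  (last char: 'a')
Last column: EQrNs$dinuoa
Original string S is at sorted index 5

Answer: EQrNs$dinuoa
5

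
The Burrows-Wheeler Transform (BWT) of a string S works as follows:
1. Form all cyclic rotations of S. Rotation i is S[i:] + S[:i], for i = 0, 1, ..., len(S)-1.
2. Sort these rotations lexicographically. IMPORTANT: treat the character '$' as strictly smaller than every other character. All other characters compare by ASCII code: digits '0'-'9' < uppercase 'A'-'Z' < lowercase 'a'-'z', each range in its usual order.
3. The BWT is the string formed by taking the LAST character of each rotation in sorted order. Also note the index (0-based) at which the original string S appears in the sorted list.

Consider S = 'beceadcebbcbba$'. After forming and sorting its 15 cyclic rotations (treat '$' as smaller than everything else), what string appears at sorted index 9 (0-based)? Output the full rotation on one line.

All 15 rotations (rotation i = S[i:]+S[:i]):
  rot[0] = beceadcebbcbba$
  rot[1] = eceadcebbcbba$b
  rot[2] = ceadcebbcbba$be
  rot[3] = eadcebbcbba$bec
  rot[4] = adcebbcbba$bece
  rot[5] = dcebbcbba$becea
  rot[6] = cebbcbba$becead
  rot[7] = ebbcbba$beceadc
  rot[8] = bbcbba$beceadce
  rot[9] = bcbba$beceadceb
  rot[10] = cbba$beceadcebb
  rot[11] = bba$beceadcebbc
  rot[12] = ba$beceadcebbcb
  rot[13] = a$beceadcebbcbb
  rot[14] = $beceadcebbcbba
Sorted (with $ < everything):
  sorted[0] = $beceadcebbcbba
  sorted[1] = a$beceadcebbcbb
  sorted[2] = adcebbcbba$bece
  sorted[3] = ba$beceadcebbcb
  sorted[4] = bba$beceadcebbc
  sorted[5] = bbcbba$beceadce
  sorted[6] = bcbba$beceadceb
  sorted[7] = beceadcebbcbba$
  sorted[8] = cbba$beceadcebb
  sorted[9] = ceadcebbcbba$be
  sorted[10] = cebbcbba$becead
  sorted[11] = dcebbcbba$becea
  sorted[12] = eadcebbcbba$bec
  sorted[13] = ebbcbba$beceadc
  sorted[14] = eceadcebbcbba$b
sorted[9] = ceadcebbcbba$be

Answer: ceadcebbcbba$be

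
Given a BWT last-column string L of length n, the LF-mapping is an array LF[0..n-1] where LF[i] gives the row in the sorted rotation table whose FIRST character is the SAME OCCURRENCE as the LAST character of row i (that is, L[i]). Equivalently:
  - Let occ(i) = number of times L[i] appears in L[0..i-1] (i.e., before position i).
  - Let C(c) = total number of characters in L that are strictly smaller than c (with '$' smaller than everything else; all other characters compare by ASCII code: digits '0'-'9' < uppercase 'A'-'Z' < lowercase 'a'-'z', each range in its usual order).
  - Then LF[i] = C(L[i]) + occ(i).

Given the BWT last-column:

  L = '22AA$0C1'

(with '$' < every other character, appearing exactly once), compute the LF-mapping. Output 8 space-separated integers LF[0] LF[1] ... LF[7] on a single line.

Answer: 3 4 5 6 0 1 7 2

Derivation:
Char counts: '$':1, '0':1, '1':1, '2':2, 'A':2, 'C':1
C (first-col start): C('$')=0, C('0')=1, C('1')=2, C('2')=3, C('A')=5, C('C')=7
L[0]='2': occ=0, LF[0]=C('2')+0=3+0=3
L[1]='2': occ=1, LF[1]=C('2')+1=3+1=4
L[2]='A': occ=0, LF[2]=C('A')+0=5+0=5
L[3]='A': occ=1, LF[3]=C('A')+1=5+1=6
L[4]='$': occ=0, LF[4]=C('$')+0=0+0=0
L[5]='0': occ=0, LF[5]=C('0')+0=1+0=1
L[6]='C': occ=0, LF[6]=C('C')+0=7+0=7
L[7]='1': occ=0, LF[7]=C('1')+0=2+0=2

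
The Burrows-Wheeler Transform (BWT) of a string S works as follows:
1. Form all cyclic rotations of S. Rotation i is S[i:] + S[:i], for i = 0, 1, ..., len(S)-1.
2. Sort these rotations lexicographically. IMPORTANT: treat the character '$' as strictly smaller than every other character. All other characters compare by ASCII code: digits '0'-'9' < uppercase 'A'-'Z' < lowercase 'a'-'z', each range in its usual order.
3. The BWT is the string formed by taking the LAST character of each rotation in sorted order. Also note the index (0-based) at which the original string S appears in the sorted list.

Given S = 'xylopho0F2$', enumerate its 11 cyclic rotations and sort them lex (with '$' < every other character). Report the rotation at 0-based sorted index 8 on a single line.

All 11 rotations (rotation i = S[i:]+S[:i]):
  rot[0] = xylopho0F2$
  rot[1] = ylopho0F2$x
  rot[2] = lopho0F2$xy
  rot[3] = opho0F2$xyl
  rot[4] = pho0F2$xylo
  rot[5] = ho0F2$xylop
  rot[6] = o0F2$xyloph
  rot[7] = 0F2$xylopho
  rot[8] = F2$xylopho0
  rot[9] = 2$xylopho0F
  rot[10] = $xylopho0F2
Sorted (with $ < everything):
  sorted[0] = $xylopho0F2
  sorted[1] = 0F2$xylopho
  sorted[2] = 2$xylopho0F
  sorted[3] = F2$xylopho0
  sorted[4] = ho0F2$xylop
  sorted[5] = lopho0F2$xy
  sorted[6] = o0F2$xyloph
  sorted[7] = opho0F2$xyl
  sorted[8] = pho0F2$xylo
  sorted[9] = xylopho0F2$
  sorted[10] = ylopho0F2$x
sorted[8] = pho0F2$xylo

Answer: pho0F2$xylo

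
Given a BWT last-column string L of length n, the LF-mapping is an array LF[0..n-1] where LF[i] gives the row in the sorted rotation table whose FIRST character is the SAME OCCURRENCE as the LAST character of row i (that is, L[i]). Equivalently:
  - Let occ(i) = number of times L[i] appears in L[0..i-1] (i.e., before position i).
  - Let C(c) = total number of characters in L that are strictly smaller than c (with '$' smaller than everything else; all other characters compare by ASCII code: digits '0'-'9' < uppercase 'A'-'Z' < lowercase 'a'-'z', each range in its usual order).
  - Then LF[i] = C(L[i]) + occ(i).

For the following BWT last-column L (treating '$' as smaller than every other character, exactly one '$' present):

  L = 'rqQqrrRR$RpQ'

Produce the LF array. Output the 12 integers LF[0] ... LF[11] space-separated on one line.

Char counts: '$':1, 'Q':2, 'R':3, 'p':1, 'q':2, 'r':3
C (first-col start): C('$')=0, C('Q')=1, C('R')=3, C('p')=6, C('q')=7, C('r')=9
L[0]='r': occ=0, LF[0]=C('r')+0=9+0=9
L[1]='q': occ=0, LF[1]=C('q')+0=7+0=7
L[2]='Q': occ=0, LF[2]=C('Q')+0=1+0=1
L[3]='q': occ=1, LF[3]=C('q')+1=7+1=8
L[4]='r': occ=1, LF[4]=C('r')+1=9+1=10
L[5]='r': occ=2, LF[5]=C('r')+2=9+2=11
L[6]='R': occ=0, LF[6]=C('R')+0=3+0=3
L[7]='R': occ=1, LF[7]=C('R')+1=3+1=4
L[8]='$': occ=0, LF[8]=C('$')+0=0+0=0
L[9]='R': occ=2, LF[9]=C('R')+2=3+2=5
L[10]='p': occ=0, LF[10]=C('p')+0=6+0=6
L[11]='Q': occ=1, LF[11]=C('Q')+1=1+1=2

Answer: 9 7 1 8 10 11 3 4 0 5 6 2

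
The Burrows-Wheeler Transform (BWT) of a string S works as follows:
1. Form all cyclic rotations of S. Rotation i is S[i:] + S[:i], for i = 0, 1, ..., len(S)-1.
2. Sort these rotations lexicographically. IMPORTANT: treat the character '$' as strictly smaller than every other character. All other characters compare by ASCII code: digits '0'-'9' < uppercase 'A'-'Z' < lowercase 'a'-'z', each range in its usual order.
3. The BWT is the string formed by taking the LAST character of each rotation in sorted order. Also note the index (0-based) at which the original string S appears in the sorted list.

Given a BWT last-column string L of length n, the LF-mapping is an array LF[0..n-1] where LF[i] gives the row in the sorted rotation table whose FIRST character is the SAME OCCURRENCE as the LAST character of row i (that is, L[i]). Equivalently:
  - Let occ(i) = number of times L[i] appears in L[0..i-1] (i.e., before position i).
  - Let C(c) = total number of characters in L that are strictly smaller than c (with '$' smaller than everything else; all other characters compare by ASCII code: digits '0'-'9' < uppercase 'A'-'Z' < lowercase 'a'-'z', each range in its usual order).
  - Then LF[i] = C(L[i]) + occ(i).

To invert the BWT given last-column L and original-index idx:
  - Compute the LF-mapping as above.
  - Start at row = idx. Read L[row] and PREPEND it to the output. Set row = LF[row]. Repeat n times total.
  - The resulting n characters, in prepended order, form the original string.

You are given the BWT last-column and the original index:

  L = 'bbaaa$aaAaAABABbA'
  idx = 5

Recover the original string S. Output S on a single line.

LF mapping: 14 15 8 9 10 0 11 12 1 13 2 3 6 4 7 16 5
Walk LF starting at row 5, prepending L[row]:
  step 1: row=5, L[5]='$', prepend. Next row=LF[5]=0
  step 2: row=0, L[0]='b', prepend. Next row=LF[0]=14
  step 3: row=14, L[14]='B', prepend. Next row=LF[14]=7
  step 4: row=7, L[7]='a', prepend. Next row=LF[7]=12
  step 5: row=12, L[12]='B', prepend. Next row=LF[12]=6
  step 6: row=6, L[6]='a', prepend. Next row=LF[6]=11
  step 7: row=11, L[11]='A', prepend. Next row=LF[11]=3
  step 8: row=3, L[3]='a', prepend. Next row=LF[3]=9
  step 9: row=9, L[9]='a', prepend. Next row=LF[9]=13
  step 10: row=13, L[13]='A', prepend. Next row=LF[13]=4
  step 11: row=4, L[4]='a', prepend. Next row=LF[4]=10
  step 12: row=10, L[10]='A', prepend. Next row=LF[10]=2
  step 13: row=2, L[2]='a', prepend. Next row=LF[2]=8
  step 14: row=8, L[8]='A', prepend. Next row=LF[8]=1
  step 15: row=1, L[1]='b', prepend. Next row=LF[1]=15
  step 16: row=15, L[15]='b', prepend. Next row=LF[15]=16
  step 17: row=16, L[16]='A', prepend. Next row=LF[16]=5
Reversed output: AbbAaAaAaaAaBaBb$

Answer: AbbAaAaAaaAaBaBb$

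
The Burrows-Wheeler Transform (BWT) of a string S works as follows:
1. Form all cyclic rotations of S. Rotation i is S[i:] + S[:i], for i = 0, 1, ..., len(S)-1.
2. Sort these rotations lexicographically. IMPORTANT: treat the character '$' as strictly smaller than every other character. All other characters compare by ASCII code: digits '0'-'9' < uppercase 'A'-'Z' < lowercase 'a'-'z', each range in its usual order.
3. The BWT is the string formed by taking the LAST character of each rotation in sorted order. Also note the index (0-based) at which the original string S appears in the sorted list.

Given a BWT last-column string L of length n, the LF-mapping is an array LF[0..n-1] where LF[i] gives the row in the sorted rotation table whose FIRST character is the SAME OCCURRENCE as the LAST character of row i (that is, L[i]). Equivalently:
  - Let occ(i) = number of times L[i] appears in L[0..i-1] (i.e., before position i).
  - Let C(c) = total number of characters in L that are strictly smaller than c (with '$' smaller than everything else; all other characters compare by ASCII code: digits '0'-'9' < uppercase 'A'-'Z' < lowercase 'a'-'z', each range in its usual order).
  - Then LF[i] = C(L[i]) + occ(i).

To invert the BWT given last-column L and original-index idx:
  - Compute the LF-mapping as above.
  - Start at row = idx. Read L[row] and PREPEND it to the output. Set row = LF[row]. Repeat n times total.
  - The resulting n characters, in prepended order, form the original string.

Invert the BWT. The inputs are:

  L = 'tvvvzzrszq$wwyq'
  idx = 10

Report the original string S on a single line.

LF mapping: 5 6 7 8 12 13 3 4 14 1 0 9 10 11 2
Walk LF starting at row 10, prepending L[row]:
  step 1: row=10, L[10]='$', prepend. Next row=LF[10]=0
  step 2: row=0, L[0]='t', prepend. Next row=LF[0]=5
  step 3: row=5, L[5]='z', prepend. Next row=LF[5]=13
  step 4: row=13, L[13]='y', prepend. Next row=LF[13]=11
  step 5: row=11, L[11]='w', prepend. Next row=LF[11]=9
  step 6: row=9, L[9]='q', prepend. Next row=LF[9]=1
  step 7: row=1, L[1]='v', prepend. Next row=LF[1]=6
  step 8: row=6, L[6]='r', prepend. Next row=LF[6]=3
  step 9: row=3, L[3]='v', prepend. Next row=LF[3]=8
  step 10: row=8, L[8]='z', prepend. Next row=LF[8]=14
  step 11: row=14, L[14]='q', prepend. Next row=LF[14]=2
  step 12: row=2, L[2]='v', prepend. Next row=LF[2]=7
  step 13: row=7, L[7]='s', prepend. Next row=LF[7]=4
  step 14: row=4, L[4]='z', prepend. Next row=LF[4]=12
  step 15: row=12, L[12]='w', prepend. Next row=LF[12]=10
Reversed output: wzsvqzvrvqwyzt$

Answer: wzsvqzvrvqwyzt$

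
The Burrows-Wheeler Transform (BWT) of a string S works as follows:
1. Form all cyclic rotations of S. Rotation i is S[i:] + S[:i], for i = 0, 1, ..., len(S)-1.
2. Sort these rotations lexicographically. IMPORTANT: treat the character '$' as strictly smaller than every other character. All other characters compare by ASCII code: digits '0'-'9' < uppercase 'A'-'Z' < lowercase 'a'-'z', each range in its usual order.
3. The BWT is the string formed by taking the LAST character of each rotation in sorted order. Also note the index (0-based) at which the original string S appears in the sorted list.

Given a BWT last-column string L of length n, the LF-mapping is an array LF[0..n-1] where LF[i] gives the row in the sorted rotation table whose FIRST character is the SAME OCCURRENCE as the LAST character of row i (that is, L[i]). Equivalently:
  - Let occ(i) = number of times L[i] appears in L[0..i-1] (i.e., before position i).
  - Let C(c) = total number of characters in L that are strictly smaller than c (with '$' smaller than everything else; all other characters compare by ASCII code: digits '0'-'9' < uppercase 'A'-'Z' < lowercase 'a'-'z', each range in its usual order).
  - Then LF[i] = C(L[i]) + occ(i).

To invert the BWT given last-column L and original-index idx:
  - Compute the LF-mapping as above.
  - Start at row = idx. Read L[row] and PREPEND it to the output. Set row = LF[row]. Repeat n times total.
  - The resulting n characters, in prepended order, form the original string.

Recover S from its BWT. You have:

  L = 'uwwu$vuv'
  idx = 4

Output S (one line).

Answer: vvwuuwu$

Derivation:
LF mapping: 1 6 7 2 0 4 3 5
Walk LF starting at row 4, prepending L[row]:
  step 1: row=4, L[4]='$', prepend. Next row=LF[4]=0
  step 2: row=0, L[0]='u', prepend. Next row=LF[0]=1
  step 3: row=1, L[1]='w', prepend. Next row=LF[1]=6
  step 4: row=6, L[6]='u', prepend. Next row=LF[6]=3
  step 5: row=3, L[3]='u', prepend. Next row=LF[3]=2
  step 6: row=2, L[2]='w', prepend. Next row=LF[2]=7
  step 7: row=7, L[7]='v', prepend. Next row=LF[7]=5
  step 8: row=5, L[5]='v', prepend. Next row=LF[5]=4
Reversed output: vvwuuwu$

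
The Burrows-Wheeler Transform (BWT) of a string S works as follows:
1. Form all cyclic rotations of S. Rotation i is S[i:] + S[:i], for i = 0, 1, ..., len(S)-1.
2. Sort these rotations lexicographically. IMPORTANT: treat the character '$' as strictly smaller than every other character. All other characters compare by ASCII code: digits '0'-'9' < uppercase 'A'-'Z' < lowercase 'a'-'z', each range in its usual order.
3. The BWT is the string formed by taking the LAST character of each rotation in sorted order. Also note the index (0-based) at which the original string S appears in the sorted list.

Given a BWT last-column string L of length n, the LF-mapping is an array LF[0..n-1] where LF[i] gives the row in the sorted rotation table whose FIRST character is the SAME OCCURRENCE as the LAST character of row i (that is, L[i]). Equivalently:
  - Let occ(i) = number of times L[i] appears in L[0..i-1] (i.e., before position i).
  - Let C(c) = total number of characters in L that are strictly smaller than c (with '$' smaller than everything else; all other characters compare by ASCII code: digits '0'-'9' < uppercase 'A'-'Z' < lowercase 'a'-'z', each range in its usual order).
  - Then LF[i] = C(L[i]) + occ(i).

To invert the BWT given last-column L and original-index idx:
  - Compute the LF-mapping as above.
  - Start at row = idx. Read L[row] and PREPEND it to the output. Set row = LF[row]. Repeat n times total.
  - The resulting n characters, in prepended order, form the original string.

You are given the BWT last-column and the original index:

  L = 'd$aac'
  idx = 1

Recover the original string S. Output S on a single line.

Answer: aacd$

Derivation:
LF mapping: 4 0 1 2 3
Walk LF starting at row 1, prepending L[row]:
  step 1: row=1, L[1]='$', prepend. Next row=LF[1]=0
  step 2: row=0, L[0]='d', prepend. Next row=LF[0]=4
  step 3: row=4, L[4]='c', prepend. Next row=LF[4]=3
  step 4: row=3, L[3]='a', prepend. Next row=LF[3]=2
  step 5: row=2, L[2]='a', prepend. Next row=LF[2]=1
Reversed output: aacd$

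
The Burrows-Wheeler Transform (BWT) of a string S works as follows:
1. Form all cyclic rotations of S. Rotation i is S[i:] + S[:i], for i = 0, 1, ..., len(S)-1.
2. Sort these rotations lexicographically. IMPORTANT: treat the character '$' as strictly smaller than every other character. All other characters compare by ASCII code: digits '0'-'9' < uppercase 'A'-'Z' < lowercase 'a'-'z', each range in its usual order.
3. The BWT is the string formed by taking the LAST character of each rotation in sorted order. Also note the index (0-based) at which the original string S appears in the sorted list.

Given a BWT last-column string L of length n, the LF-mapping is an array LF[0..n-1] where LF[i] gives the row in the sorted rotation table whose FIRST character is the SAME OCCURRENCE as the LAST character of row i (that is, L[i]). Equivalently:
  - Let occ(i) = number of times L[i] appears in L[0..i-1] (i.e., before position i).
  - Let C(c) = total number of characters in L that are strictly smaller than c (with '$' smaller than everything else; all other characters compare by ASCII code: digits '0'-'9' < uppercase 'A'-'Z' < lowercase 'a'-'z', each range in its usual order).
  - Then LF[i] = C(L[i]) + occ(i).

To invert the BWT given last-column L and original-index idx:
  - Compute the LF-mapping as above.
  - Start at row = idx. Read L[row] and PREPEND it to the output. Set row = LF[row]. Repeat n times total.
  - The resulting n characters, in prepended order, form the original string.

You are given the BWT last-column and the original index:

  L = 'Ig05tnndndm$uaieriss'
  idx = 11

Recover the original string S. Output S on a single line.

Answer: misunderstanding05I$

Derivation:
LF mapping: 3 8 1 2 18 12 13 5 14 6 11 0 19 4 9 7 15 10 16 17
Walk LF starting at row 11, prepending L[row]:
  step 1: row=11, L[11]='$', prepend. Next row=LF[11]=0
  step 2: row=0, L[0]='I', prepend. Next row=LF[0]=3
  step 3: row=3, L[3]='5', prepend. Next row=LF[3]=2
  step 4: row=2, L[2]='0', prepend. Next row=LF[2]=1
  step 5: row=1, L[1]='g', prepend. Next row=LF[1]=8
  step 6: row=8, L[8]='n', prepend. Next row=LF[8]=14
  step 7: row=14, L[14]='i', prepend. Next row=LF[14]=9
  step 8: row=9, L[9]='d', prepend. Next row=LF[9]=6
  step 9: row=6, L[6]='n', prepend. Next row=LF[6]=13
  step 10: row=13, L[13]='a', prepend. Next row=LF[13]=4
  step 11: row=4, L[4]='t', prepend. Next row=LF[4]=18
  step 12: row=18, L[18]='s', prepend. Next row=LF[18]=16
  step 13: row=16, L[16]='r', prepend. Next row=LF[16]=15
  step 14: row=15, L[15]='e', prepend. Next row=LF[15]=7
  step 15: row=7, L[7]='d', prepend. Next row=LF[7]=5
  step 16: row=5, L[5]='n', prepend. Next row=LF[5]=12
  step 17: row=12, L[12]='u', prepend. Next row=LF[12]=19
  step 18: row=19, L[19]='s', prepend. Next row=LF[19]=17
  step 19: row=17, L[17]='i', prepend. Next row=LF[17]=10
  step 20: row=10, L[10]='m', prepend. Next row=LF[10]=11
Reversed output: misunderstanding05I$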